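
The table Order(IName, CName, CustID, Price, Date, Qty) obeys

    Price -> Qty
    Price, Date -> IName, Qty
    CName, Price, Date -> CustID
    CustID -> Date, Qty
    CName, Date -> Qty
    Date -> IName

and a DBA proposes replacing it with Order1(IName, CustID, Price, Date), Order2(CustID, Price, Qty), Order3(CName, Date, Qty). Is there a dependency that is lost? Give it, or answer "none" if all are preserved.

CName, Price, Date -> CustID

Check CName, Price, Date → CustID: no single fragment contains all of {CName, CustID, Price, Date}, and the restricted closure of {CName, Price, Date} across the fragments never reaches {CustID}.
Price → Qty is preserved.
Price, Date → IName, Qty is preserved.
CustID → Date, Qty is preserved.
CName, Date → Qty is preserved.
Date → IName is preserved.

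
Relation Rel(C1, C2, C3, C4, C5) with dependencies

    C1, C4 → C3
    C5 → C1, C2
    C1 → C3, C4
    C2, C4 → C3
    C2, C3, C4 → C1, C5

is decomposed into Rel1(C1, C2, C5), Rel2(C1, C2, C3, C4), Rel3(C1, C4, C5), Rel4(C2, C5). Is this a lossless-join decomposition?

Yes

Chase test. Columns are C1, C2, C3, C4, C5; row i has aⱼ where attribute j ∈ Reli, else bᵢⱼ.
Initial tableau (one row per fragment):
  row 1: a1 a2 b13 b14 a5
  row 2: a1 a2 a3 a4 b25
  row 3: a1 b32 b33 a4 a5
  row 4: b41 a2 b43 b44 a5
Rows 2 and 3 agree on C1, C4; apply C1, C4→C3 and equate their C3 entries.
Rows 1 and 3 agree on C5; apply C5→C1, C2 and equate their C1, C2 entries.
Rows 1 and 4 agree on C5; apply C5→C1, C2 and equate their C1, C2 entries.
Rows 1 and 2 agree on C1; apply C1→C3, C4 and equate their C3, C4 entries.
Rows 1 and 4 agree on C1; apply C1→C3, C4 and equate their C3, C4 entries.
Rows 1 and 2 agree on C2, C3, C4; apply C2, C3, C4→C1, C5 and equate their C1, C5 entries.
Row 1 is now all distinguished symbols — the join is lossless.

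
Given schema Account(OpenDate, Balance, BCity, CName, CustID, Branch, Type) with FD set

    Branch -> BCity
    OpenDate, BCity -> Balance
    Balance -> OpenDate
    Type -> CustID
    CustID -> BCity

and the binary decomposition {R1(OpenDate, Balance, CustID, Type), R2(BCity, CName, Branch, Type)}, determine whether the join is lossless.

No

Common attributes: R1 ∩ R2 = {Type}.
Closure of {Type}: Type → CustID applies, adding CustID; CustID → BCity applies, adding BCity. So (Type)⁺ = {BCity, CustID, Type}.
The closure contains neither all of R1 = {OpenDate, Balance, CustID, Type} nor all of R2 = {BCity, CName, Branch, Type}, so the common attributes are not a superkey of either fragment. The join is lossy.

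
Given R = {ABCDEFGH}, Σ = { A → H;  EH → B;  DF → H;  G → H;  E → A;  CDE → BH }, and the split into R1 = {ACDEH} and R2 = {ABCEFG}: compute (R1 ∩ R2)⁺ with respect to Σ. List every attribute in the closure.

R1 ∩ R2 = {ACE}.
A → H applies, adding H
EH → B applies, adding B
Closure: {ABCEH}.

ABCEH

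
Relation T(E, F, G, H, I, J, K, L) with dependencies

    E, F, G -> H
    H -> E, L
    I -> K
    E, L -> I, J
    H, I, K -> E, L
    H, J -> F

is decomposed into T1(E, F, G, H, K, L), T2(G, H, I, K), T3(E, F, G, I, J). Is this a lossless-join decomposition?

Chase test. Columns are E, F, G, H, I, J, K, L; row i has aⱼ where attribute j ∈ Ti, else bᵢⱼ.
Initial tableau (one row per fragment):
  row 1: a1 a2 a3 a4 b15 b16 a7 a8
  row 2: b21 b22 a3 a4 a5 b26 a7 b28
  row 3: a1 a2 a3 b34 a5 a6 b37 b38
Rows 1 and 3 agree on E, F, G; apply E, F, G→H and equate their H entries.
Rows 1 and 2 agree on H; apply H→E, L and equate their E, L entries.
Rows 1 and 3 agree on H; apply H→E, L and equate their E, L entries.
Rows 2 and 3 agree on I; apply I→K and equate their K entries.
Rows 1 and 2 agree on E, L; apply E, L→I, J and equate their I, J entries.
Rows 1 and 3 agree on E, L; apply E, L→I, J and equate their I, J entries.
Rows 1 and 2 agree on H, J; apply H, J→F and equate their F entries.
Row 1 is now all distinguished symbols — the join is lossless.

Yes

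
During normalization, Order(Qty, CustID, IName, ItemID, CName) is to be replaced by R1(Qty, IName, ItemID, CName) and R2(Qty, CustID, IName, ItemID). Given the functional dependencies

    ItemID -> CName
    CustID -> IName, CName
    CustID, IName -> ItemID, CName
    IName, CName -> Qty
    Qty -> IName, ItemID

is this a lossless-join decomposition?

Yes

Common attributes: R1 ∩ R2 = {Qty, IName, ItemID}.
Closure of {Qty, IName, ItemID}: ItemID → CName applies, adding CName. So (Qty, IName, ItemID)⁺ = {Qty, IName, ItemID, CName}.
This closure contains every attribute of R1, so R1 ∩ R2 → R1. The join is lossless.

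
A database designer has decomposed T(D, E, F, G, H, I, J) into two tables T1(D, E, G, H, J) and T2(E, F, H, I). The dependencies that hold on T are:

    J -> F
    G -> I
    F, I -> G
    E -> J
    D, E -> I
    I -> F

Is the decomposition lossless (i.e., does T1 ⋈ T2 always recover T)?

Common attributes: T1 ∩ T2 = {E, H}.
Closure of {E, H}: E → J applies, adding J; J → F applies, adding F. So (E, H)⁺ = {E, F, H, J}.
The closure contains neither all of T1 = {D, E, G, H, J} nor all of T2 = {E, F, H, I}, so the common attributes are not a superkey of either fragment. The join is lossy.

No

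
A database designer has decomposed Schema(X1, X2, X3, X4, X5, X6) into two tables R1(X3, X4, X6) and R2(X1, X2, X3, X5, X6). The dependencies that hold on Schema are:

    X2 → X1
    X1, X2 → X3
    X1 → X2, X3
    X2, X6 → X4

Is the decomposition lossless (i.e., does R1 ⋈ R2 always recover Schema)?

No

Common attributes: R1 ∩ R2 = {X3, X6}.
No dependency enlarges {X3, X6}, so (X3, X6)⁺ = {X3, X6}.
The closure contains neither all of R1 = {X3, X4, X6} nor all of R2 = {X1, X2, X3, X5, X6}, so the common attributes are not a superkey of either fragment. The join is lossy.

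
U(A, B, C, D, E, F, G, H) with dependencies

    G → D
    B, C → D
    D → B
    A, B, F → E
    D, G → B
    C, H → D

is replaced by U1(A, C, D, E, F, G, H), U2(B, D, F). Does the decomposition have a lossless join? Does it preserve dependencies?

lossless but not dependency-preserving

Lossless test: (D, F)⁺ = {B, D, F}, which contains all of one fragment — lossless.
Dependency preservation: the restricted closure of {B, C} across the fragments never reaches {D}, so B, C → D cannot be enforced without a join — not preserved.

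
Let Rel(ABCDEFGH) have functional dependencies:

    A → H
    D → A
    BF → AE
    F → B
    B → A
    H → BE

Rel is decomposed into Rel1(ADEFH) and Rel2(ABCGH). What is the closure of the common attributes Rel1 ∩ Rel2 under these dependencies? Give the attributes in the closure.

ABEH

Rel1 ∩ Rel2 = {AH}.
H → BE applies, adding BE
Closure: {ABEH}.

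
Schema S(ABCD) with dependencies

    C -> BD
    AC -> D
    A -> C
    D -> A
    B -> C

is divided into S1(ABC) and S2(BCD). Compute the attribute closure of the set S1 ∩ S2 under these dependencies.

S1 ∩ S2 = {BC}.
C → BD applies, adding D
D → A applies, adding A
Closure: {ABCD}.

ABCD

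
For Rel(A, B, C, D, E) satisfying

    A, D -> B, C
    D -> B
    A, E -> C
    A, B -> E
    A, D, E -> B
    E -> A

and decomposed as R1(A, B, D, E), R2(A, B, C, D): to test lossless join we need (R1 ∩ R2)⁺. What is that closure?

A, B, C, D, E

R1 ∩ R2 = {A, B, D}.
A, D → B, C applies, adding C
A, B → E applies, adding E
Closure: {A, B, C, D, E}.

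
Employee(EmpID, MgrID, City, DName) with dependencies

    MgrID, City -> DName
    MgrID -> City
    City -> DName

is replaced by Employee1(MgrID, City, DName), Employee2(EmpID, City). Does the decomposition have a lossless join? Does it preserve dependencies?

lossy but dependency-preserving

Lossless test: (City)⁺ = {City, DName}, which is a superkey of neither fragment — lossy.
Dependency preservation: every FD's attributes lie within a single fragment, so each can be enforced locally — preserved.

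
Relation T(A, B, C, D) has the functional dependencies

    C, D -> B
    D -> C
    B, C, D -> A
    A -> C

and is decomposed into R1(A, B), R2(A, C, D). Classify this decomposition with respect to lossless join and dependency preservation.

lossy and not dependency-preserving

Lossless test: (A)⁺ = {A, C}, which is a superkey of neither fragment — lossy.
Dependency preservation: the restricted closure of {C, D} across the fragments never reaches {B}, so C, D → B cannot be enforced without a join — not preserved.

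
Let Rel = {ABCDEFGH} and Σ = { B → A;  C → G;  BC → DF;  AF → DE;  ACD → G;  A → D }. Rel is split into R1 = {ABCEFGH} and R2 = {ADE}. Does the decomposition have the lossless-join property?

Common attributes: R1 ∩ R2 = {AE}.
Closure of {AE}: A → D applies, adding D. So (AE)⁺ = {ADE}.
This closure contains every attribute of R2, so R1 ∩ R2 → R2. The join is lossless.

Yes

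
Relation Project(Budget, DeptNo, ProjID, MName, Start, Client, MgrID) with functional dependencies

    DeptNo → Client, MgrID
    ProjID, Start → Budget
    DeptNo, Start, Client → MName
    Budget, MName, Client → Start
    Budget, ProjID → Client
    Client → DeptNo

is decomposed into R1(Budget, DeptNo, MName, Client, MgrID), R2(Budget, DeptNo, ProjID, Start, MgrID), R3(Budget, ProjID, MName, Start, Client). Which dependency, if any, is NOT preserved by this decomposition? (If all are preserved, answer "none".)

DeptNo → Client, MgrID lies within R1.
ProjID, Start → Budget lies within R2.
DeptNo, Start, Client → MName: restricted closure across fragments reaches MName.
Budget, MName, Client → Start lies within R3.
Budget, ProjID → Client lies within R3.
Client → DeptNo lies within R1.
Every dependency is enforceable on the fragments, so the decomposition is dependency-preserving.

none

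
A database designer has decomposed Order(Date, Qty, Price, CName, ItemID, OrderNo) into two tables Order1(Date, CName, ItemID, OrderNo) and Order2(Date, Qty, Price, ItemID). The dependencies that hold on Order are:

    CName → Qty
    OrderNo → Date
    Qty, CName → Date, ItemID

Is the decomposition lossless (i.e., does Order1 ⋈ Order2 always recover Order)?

No

Common attributes: Order1 ∩ Order2 = {Date, ItemID}.
No dependency enlarges {Date, ItemID}, so (Date, ItemID)⁺ = {Date, ItemID}.
The closure contains neither all of Order1 = {Date, CName, ItemID, OrderNo} nor all of Order2 = {Date, Qty, Price, ItemID}, so the common attributes are not a superkey of either fragment. The join is lossy.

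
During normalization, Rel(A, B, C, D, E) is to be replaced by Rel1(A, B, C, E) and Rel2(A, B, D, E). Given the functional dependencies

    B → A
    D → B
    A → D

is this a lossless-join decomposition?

Yes

Common attributes: Rel1 ∩ Rel2 = {A, B, E}.
Closure of {A, B, E}: A → D applies, adding D. So (A, B, E)⁺ = {A, B, D, E}.
This closure contains every attribute of Rel2, so Rel1 ∩ Rel2 → Rel2. The join is lossless.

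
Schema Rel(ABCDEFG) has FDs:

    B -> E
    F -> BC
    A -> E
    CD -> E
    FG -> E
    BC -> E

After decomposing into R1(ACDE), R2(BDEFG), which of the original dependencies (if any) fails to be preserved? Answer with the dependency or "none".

Check F → BC: no single fragment contains all of {BCF}, and the restricted closure of {F} across the fragments never reaches {BC}.
B → E is preserved.
A → E is preserved.
CD → E is preserved.
FG → E is preserved.
BC → E is preserved.

F -> BC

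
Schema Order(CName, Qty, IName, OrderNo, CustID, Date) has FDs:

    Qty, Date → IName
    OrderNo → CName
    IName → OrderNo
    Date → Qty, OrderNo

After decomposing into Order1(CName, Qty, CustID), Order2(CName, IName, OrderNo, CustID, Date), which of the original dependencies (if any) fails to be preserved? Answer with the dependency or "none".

Date → Qty, OrderNo

Check Date → Qty, OrderNo: no single fragment contains all of {Qty, OrderNo, Date}, and the restricted closure of {Date} across the fragments never reaches {Qty, OrderNo}.
Qty, Date → IName is preserved.
OrderNo → CName is preserved.
IName → OrderNo is preserved.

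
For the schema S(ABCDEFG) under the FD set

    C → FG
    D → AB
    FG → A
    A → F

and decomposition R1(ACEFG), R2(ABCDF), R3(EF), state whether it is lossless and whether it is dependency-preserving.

Lossless test (chase): Rows 1 and 2 agree on C; apply C→FG and equate their FG entries. No row becomes fully distinguished — the join is lossy.
Dependency preservation: every FD's attributes lie within a single fragment, so each can be enforced locally — preserved.

lossy but dependency-preserving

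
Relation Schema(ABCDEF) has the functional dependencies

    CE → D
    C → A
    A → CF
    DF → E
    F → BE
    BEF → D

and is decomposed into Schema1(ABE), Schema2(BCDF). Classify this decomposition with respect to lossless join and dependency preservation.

Lossless test: (B)⁺ = {B}, which is a superkey of neither fragment — lossy.
Dependency preservation: the restricted closure of {C} across the fragments never reaches {A}, so C → A cannot be enforced without a join — not preserved.

lossy and not dependency-preserving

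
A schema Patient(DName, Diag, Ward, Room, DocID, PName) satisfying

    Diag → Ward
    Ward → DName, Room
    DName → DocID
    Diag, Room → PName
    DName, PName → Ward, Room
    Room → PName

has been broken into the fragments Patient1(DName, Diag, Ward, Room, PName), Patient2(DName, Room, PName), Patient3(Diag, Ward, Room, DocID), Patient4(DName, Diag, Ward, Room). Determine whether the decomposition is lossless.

Yes

Chase test. Columns are DName, Diag, Ward, Room, DocID, PName; row i has aⱼ where attribute j ∈ Patienti, else bᵢⱼ.
Initial tableau (one row per fragment):
  row 1: a1 a2 a3 a4 b15 a6
  row 2: a1 b22 b23 a4 b25 a6
  row 3: b31 a2 a3 a4 a5 b36
  row 4: a1 a2 a3 a4 b45 b46
Rows 1 and 3 agree on Ward; apply Ward→DName, Room and equate their DName, Room entries.
Rows 1 and 2 agree on DName; apply DName→DocID and equate their DocID entries.
Rows 1 and 3 agree on DName; apply DName→DocID and equate their DocID entries.
Rows 1 and 4 agree on DName; apply DName→DocID and equate their DocID entries.
Rows 1 and 3 agree on Diag, Room; apply Diag, Room→PName and equate their PName entries.
Rows 1 and 4 agree on Diag, Room; apply Diag, Room→PName and equate their PName entries.
Rows 1 and 2 agree on DName, PName; apply DName, PName→Ward, Room and equate their Ward, Room entries.
Row 1 is now all distinguished symbols — the join is lossless.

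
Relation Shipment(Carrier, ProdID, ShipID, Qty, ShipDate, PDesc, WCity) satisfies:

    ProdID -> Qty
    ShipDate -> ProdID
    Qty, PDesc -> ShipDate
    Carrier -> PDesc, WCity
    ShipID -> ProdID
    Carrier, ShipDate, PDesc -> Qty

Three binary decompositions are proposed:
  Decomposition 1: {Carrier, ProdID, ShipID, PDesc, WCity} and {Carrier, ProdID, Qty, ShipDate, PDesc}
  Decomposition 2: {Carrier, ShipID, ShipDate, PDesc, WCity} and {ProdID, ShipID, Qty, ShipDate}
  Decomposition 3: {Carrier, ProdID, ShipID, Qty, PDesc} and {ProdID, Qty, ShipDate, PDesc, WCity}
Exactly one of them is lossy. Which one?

Decomposition 3

Decomposition 1: common = {Carrier, ProdID, PDesc}, closure = {Carrier, ProdID, Qty, ShipDate, PDesc, WCity} → lossless.
Decomposition 2: common = {ShipID, ShipDate}, closure = {ProdID, ShipID, Qty, ShipDate} → lossless.
Decomposition 3: common = {ProdID, Qty, PDesc}, closure = {ProdID, Qty, ShipDate, PDesc} → lossy.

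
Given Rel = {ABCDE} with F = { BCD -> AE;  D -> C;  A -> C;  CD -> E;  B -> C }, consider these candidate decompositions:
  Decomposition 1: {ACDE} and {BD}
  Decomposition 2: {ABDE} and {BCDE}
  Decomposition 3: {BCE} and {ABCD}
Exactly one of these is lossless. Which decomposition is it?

Decomposition 2

Decomposition 1: common = {D}, closure = {CDE} → lossy.
Decomposition 2: common = {BDE}, closure = {ABCDE} → lossless.
Decomposition 3: common = {BC}, closure = {BC} → lossy.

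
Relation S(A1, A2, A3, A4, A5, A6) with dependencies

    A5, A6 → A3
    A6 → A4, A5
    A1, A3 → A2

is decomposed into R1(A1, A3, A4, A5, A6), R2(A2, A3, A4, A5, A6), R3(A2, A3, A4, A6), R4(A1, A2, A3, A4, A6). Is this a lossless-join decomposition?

Chase test. Columns are A1, A2, A3, A4, A5, A6; row i has aⱼ where attribute j ∈ Ri, else bᵢⱼ.
Initial tableau (one row per fragment):
  row 1: a1 b12 a3 a4 a5 a6
  row 2: b21 a2 a3 a4 a5 a6
  row 3: b31 a2 a3 a4 b35 a6
  row 4: a1 a2 a3 a4 b45 a6
Rows 1 and 3 agree on A6; apply A6→A4, A5 and equate their A4, A5 entries.
Rows 1 and 4 agree on A6; apply A6→A4, A5 and equate their A4, A5 entries.
Rows 1 and 4 agree on A1, A3; apply A1, A3→A2 and equate their A2 entries.
Row 1 is now all distinguished symbols — the join is lossless.

Yes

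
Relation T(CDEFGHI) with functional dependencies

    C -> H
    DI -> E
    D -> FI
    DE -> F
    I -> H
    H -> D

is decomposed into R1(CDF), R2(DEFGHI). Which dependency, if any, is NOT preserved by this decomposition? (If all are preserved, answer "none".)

C → H: restricted closure across fragments reaches H.
DI → E lies within R2.
D → FI lies within R2.
DE → F lies within R2.
I → H lies within R2.
H → D lies within R2.
Every dependency is enforceable on the fragments, so the decomposition is dependency-preserving.

none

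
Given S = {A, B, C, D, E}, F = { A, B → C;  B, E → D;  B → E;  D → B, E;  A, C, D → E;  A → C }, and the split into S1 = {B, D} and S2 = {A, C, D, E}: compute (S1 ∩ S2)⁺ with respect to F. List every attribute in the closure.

S1 ∩ S2 = {D}.
D → B, E applies, adding B, E
Closure: {B, D, E}.

B, D, E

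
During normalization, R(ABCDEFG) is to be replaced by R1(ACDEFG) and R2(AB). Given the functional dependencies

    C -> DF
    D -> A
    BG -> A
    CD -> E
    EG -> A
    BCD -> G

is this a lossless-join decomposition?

Common attributes: R1 ∩ R2 = {A}.
No dependency enlarges {A}, so (A)⁺ = {A}.
The closure contains neither all of R1 = {ACDEFG} nor all of R2 = {AB}, so the common attributes are not a superkey of either fragment. The join is lossy.

No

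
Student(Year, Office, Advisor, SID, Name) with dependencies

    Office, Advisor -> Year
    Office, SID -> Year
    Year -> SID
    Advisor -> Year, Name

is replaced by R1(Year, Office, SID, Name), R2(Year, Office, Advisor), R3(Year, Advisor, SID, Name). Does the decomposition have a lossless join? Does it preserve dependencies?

Lossless test (chase): Rows 1 and 2 agree on Year; apply Year→SID and equate their SID entries. Rows 2 and 3 agree on Advisor; apply Advisor→Year, Name and equate their Year, Name entries. Row 2 is now all distinguished symbols — the join is lossless.
Dependency preservation: every FD's attributes lie within a single fragment, so each can be enforced locally — preserved.

lossless and dependency-preserving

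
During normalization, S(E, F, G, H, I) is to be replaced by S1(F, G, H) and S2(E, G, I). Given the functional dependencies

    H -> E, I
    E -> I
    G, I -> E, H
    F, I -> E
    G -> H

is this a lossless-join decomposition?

Yes

Common attributes: S1 ∩ S2 = {G}.
Closure of {G}: G → H applies, adding H; H → E, I applies, adding E, I. So (G)⁺ = {E, G, H, I}.
This closure contains every attribute of S2, so S1 ∩ S2 → S2. The join is lossless.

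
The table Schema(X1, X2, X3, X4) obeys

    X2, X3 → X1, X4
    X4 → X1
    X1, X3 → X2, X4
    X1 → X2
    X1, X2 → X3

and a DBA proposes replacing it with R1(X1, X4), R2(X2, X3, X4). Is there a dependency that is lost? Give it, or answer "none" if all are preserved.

none

X2, X3 → X1, X4: restricted closure across fragments reaches X1, X4.
X4 → X1 lies within R1.
X1, X3 → X2, X4: restricted closure across fragments reaches X2, X4.
X1 → X2: restricted closure across fragments reaches X2.
X1, X2 → X3: restricted closure across fragments reaches X3.
Every dependency is enforceable on the fragments, so the decomposition is dependency-preserving.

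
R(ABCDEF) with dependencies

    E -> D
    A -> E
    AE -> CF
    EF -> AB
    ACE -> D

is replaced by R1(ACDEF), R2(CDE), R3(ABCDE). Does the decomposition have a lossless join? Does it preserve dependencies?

Lossless test (chase): Rows 1 and 3 agree on AE; apply AE→CF and equate their CF entries. Rows 1 and 3 agree on EF; apply EF→AB and equate their AB entries. Row 1 is now all distinguished symbols — the join is lossless.
Dependency preservation: EF → AB is not contained in any single fragment, but the restricted closure of its left-hand side across the fragments still reaches the right-hand side; the remaining FDs each lie inside some fragment. All dependencies are preserved.

lossless and dependency-preserving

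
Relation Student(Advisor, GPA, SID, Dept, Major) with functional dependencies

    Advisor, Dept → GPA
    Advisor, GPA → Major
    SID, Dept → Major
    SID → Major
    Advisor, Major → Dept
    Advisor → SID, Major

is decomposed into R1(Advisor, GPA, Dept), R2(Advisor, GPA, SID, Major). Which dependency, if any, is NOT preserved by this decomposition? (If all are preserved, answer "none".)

Advisor, Dept → GPA lies within R1.
Advisor, GPA → Major lies within R2.
SID, Dept → Major: restricted closure across fragments reaches Major.
SID → Major lies within R2.
Advisor, Major → Dept: restricted closure across fragments reaches Dept.
Advisor → SID, Major lies within R2.
Every dependency is enforceable on the fragments, so the decomposition is dependency-preserving.

none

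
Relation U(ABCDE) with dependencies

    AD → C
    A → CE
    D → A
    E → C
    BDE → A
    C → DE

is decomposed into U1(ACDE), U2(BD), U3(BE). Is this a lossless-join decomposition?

Yes

Chase test. Columns are ABCDE; row i has aⱼ where attribute j ∈ Ui, else bᵢⱼ.
Initial tableau (one row per fragment):
  row 1: a1 b12 a3 a4 a5
  row 2: b21 a2 b23 a4 b25
  row 3: b31 a2 b33 b34 a5
Rows 1 and 2 agree on D; apply D→A and equate their A entries.
Rows 1 and 3 agree on E; apply E→C and equate their C entries.
Rows 1 and 3 agree on C; apply C→DE and equate their DE entries.
Rows 1 and 2 agree on AD; apply AD→C and equate their C entries.
Rows 1 and 2 agree on A; apply A→CE and equate their CE entries.
Rows 1 and 3 agree on D; apply D→A and equate their A entries.
Row 2 is now all distinguished symbols — the join is lossless.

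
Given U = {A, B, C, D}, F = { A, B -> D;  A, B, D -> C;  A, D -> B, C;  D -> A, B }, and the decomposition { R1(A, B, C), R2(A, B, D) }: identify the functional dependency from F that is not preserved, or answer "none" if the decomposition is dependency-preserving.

A, B → D lies within R2.
A, B, D → C: restricted closure across fragments reaches C.
A, D → B, C: restricted closure across fragments reaches B, C.
D → A, B lies within R2.
Every dependency is enforceable on the fragments, so the decomposition is dependency-preserving.

none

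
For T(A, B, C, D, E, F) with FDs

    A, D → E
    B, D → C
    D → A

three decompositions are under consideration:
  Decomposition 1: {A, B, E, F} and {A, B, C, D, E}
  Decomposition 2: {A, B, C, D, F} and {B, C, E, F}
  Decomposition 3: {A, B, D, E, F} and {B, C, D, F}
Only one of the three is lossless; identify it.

Decomposition 3

Decomposition 1: common = {A, B, E}, closure = {A, B, E} → lossy.
Decomposition 2: common = {B, C, F}, closure = {B, C, F} → lossy.
Decomposition 3: common = {B, D, F}, closure = {A, B, C, D, E, F} → lossless.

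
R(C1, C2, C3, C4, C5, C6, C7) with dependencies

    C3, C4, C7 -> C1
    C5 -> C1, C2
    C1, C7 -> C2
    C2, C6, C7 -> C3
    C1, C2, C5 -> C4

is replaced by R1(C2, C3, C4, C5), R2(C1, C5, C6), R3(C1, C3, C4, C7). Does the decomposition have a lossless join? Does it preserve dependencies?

lossy and not dependency-preserving

Lossless test (chase): Rows 1 and 2 agree on C5; apply C5→C1, C2 and equate their C1, C2 entries. Rows 1 and 2 agree on C1, C2, C5; apply C1, C2, C5→C4 and equate their C4 entries. No row becomes fully distinguished — the join is lossy.
Dependency preservation: the restricted closure of {C1, C7} across the fragments never reaches {C2}, so C1, C7 → C2 cannot be enforced without a join — not preserved.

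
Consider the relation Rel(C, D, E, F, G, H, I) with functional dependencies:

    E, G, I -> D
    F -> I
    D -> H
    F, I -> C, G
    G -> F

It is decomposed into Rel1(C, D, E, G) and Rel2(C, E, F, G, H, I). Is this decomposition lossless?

Yes

Common attributes: Rel1 ∩ Rel2 = {C, E, G}.
Closure of {C, E, G}: G → F applies, adding F; F → I applies, adding I; E, G, I → D applies, adding D; D → H applies, adding H. So (C, E, G)⁺ = {C, D, E, F, G, H, I}.
This closure contains every attribute of Rel1, so Rel1 ∩ Rel2 → Rel1. The join is lossless.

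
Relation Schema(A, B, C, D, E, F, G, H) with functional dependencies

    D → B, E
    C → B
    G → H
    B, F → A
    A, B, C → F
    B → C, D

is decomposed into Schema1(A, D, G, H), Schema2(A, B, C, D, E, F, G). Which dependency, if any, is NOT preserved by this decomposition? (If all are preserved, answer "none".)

none

D → B, E lies within Schema2.
C → B lies within Schema2.
G → H lies within Schema1.
B, F → A lies within Schema2.
A, B, C → F lies within Schema2.
B → C, D lies within Schema2.
Every dependency is enforceable on the fragments, so the decomposition is dependency-preserving.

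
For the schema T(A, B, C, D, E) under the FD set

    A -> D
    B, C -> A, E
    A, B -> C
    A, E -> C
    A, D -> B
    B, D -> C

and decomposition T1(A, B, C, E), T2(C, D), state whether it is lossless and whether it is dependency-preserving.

lossy and not dependency-preserving

Lossless test: (C)⁺ = {C}, which is a superkey of neither fragment — lossy.
Dependency preservation: the restricted closure of {A} across the fragments never reaches {D}, so A → D cannot be enforced without a join — not preserved.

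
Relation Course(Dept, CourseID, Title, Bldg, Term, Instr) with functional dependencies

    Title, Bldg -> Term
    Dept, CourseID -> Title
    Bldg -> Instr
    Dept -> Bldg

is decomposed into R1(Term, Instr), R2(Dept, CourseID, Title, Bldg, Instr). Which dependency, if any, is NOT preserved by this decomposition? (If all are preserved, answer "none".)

Title, Bldg -> Term

Check Title, Bldg → Term: no single fragment contains all of {Title, Bldg, Term}, and the restricted closure of {Title, Bldg} across the fragments never reaches {Term}.
Dept, CourseID → Title is preserved.
Bldg → Instr is preserved.
Dept → Bldg is preserved.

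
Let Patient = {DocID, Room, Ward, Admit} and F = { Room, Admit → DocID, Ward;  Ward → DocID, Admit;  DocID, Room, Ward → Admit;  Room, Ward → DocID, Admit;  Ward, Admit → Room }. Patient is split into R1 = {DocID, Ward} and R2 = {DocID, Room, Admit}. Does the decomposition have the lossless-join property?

Common attributes: R1 ∩ R2 = {DocID}.
No dependency enlarges {DocID}, so (DocID)⁺ = {DocID}.
The closure contains neither all of R1 = {DocID, Ward} nor all of R2 = {DocID, Room, Admit}, so the common attributes are not a superkey of either fragment. The join is lossy.

No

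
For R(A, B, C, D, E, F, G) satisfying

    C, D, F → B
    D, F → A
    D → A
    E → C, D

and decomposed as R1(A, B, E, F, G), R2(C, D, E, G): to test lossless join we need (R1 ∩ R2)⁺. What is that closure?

A, C, D, E, G

R1 ∩ R2 = {E, G}.
E → C, D applies, adding C, D
D → A applies, adding A
Closure: {A, C, D, E, G}.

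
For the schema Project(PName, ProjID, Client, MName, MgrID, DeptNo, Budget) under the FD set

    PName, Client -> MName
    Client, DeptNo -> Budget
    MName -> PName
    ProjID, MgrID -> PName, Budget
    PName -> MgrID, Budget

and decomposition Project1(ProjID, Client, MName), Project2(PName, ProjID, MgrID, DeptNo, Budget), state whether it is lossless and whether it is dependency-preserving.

Lossless test: (ProjID)⁺ = {ProjID}, which is a superkey of neither fragment — lossy.
Dependency preservation: the restricted closure of {PName, Client} across the fragments never reaches {MName}, so PName, Client → MName cannot be enforced without a join — not preserved.

lossy and not dependency-preserving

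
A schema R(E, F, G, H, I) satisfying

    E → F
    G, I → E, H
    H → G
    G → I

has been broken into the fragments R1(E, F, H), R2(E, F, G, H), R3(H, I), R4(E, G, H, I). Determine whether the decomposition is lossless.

Chase test. Columns are E, F, G, H, I; row i has aⱼ where attribute j ∈ Ri, else bᵢⱼ.
Initial tableau (one row per fragment):
  row 1: a1 a2 b13 a4 b15
  row 2: a1 a2 a3 a4 b25
  row 3: b31 b32 b33 a4 a5
  row 4: a1 b42 a3 a4 a5
Rows 1 and 4 agree on E; apply E→F and equate their F entries.
Rows 1 and 2 agree on H; apply H→G and equate their G entries.
Rows 1 and 3 agree on H; apply H→G and equate their G entries.
Rows 1 and 2 agree on G; apply G→I and equate their I entries.
Rows 1 and 3 agree on G; apply G→I and equate their I entries.
Rows 1 and 3 agree on G, I; apply G, I→E, H and equate their E, H entries.
Rows 1 and 3 agree on E; apply E→F and equate their F entries.
Row 1 is now all distinguished symbols — the join is lossless.

Yes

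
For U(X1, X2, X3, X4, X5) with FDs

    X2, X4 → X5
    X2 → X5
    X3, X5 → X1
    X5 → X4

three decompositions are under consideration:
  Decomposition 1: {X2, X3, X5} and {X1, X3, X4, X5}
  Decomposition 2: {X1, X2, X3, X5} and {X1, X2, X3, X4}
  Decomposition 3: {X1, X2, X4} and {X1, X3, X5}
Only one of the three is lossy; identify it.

Decomposition 1: common = {X3, X5}, closure = {X1, X3, X4, X5} → lossless.
Decomposition 2: common = {X1, X2, X3}, closure = {X1, X2, X3, X4, X5} → lossless.
Decomposition 3: common = {X1}, closure = {X1} → lossy.

Decomposition 3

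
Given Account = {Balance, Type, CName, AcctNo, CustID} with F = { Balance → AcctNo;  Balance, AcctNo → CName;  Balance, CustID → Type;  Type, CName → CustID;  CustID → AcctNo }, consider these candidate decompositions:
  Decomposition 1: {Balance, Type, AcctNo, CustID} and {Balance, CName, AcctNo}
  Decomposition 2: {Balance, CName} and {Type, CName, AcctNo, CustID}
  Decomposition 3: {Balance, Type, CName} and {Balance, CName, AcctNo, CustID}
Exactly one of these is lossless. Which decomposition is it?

Decomposition 1: common = {Balance, AcctNo}, closure = {Balance, CName, AcctNo} → lossless.
Decomposition 2: common = {CName}, closure = {CName} → lossy.
Decomposition 3: common = {Balance, CName}, closure = {Balance, CName, AcctNo} → lossy.

Decomposition 1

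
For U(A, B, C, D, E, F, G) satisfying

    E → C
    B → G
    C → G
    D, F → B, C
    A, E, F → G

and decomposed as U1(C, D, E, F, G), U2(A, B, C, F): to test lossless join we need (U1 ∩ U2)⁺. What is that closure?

U1 ∩ U2 = {C, F}.
C → G applies, adding G
Closure: {C, F, G}.

C, F, G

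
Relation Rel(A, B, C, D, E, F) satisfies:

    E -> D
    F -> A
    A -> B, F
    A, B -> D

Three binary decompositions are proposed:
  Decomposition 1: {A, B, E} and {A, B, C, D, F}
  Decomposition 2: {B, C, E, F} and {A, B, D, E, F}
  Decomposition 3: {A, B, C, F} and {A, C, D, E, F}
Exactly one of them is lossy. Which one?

Decomposition 1

Decomposition 1: common = {A, B}, closure = {A, B, D, F} → lossy.
Decomposition 2: common = {B, E, F}, closure = {A, B, D, E, F} → lossless.
Decomposition 3: common = {A, C, F}, closure = {A, B, C, D, F} → lossless.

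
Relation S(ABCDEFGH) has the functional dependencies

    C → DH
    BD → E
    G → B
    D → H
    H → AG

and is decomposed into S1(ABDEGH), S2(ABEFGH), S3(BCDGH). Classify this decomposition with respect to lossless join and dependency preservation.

Lossless test (chase): Rows 1 and 3 agree on BD; apply BD→E and equate their E entries. Rows 1 and 3 agree on H; apply H→AG and equate their AG entries. No row becomes fully distinguished — the join is lossy.
Dependency preservation: every FD's attributes lie within a single fragment, so each can be enforced locally — preserved.

lossy but dependency-preserving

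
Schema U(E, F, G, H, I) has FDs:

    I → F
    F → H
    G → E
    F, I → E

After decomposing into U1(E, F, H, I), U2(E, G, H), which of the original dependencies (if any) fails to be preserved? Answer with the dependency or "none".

none

I → F lies within U1.
F → H lies within U1.
G → E lies within U2.
F, I → E lies within U1.
Every dependency is enforceable on the fragments, so the decomposition is dependency-preserving.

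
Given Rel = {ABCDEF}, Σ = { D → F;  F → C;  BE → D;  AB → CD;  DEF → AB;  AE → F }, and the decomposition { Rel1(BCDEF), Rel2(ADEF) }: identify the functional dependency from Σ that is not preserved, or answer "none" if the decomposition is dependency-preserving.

Check AB → CD: no single fragment contains all of {ABCD}, and the restricted closure of {AB} across the fragments never reaches {CD}.
D → F is preserved.
F → C is preserved.
BE → D is preserved.
DEF → AB is preserved.
AE → F is preserved.

AB → CD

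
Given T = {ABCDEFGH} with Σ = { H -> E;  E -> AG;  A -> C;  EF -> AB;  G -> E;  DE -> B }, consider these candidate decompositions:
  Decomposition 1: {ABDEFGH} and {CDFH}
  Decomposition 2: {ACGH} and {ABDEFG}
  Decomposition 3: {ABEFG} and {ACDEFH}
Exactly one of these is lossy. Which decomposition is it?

Decomposition 2

Decomposition 1: common = {DFH}, closure = {ABCDEFGH} → lossless.
Decomposition 2: common = {AG}, closure = {ACEG} → lossy.
Decomposition 3: common = {AEF}, closure = {ABCEFG} → lossless.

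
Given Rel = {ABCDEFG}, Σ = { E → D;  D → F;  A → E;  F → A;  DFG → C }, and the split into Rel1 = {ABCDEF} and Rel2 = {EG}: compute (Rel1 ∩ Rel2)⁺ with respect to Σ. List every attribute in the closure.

Rel1 ∩ Rel2 = {E}.
E → D applies, adding D
D → F applies, adding F
F → A applies, adding A
Closure: {ADEF}.

ADEF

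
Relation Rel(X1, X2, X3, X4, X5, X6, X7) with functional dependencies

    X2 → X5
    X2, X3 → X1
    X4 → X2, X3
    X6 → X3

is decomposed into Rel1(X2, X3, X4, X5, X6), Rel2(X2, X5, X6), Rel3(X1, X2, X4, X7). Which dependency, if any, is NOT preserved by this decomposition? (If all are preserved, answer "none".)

Check X2, X3 → X1: no single fragment contains all of {X1, X2, X3}, and the restricted closure of {X2, X3} across the fragments never reaches {X1}.
X2 → X5 is preserved.
X4 → X2, X3 is preserved.
X6 → X3 is preserved.

X2, X3 → X1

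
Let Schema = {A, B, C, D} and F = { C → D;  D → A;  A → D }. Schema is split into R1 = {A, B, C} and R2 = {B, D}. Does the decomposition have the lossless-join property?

Common attributes: R1 ∩ R2 = {B}.
No dependency enlarges {B}, so (B)⁺ = {B}.
The closure contains neither all of R1 = {A, B, C} nor all of R2 = {B, D}, so the common attributes are not a superkey of either fragment. The join is lossy.

No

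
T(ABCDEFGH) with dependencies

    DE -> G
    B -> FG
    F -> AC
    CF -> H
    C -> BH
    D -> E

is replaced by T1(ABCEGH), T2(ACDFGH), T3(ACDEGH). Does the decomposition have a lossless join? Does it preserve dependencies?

Lossless test (chase): Rows 1 and 2 agree on C; apply C→BH and equate their BH entries. Rows 1 and 3 agree on C; apply C→BH and equate their BH entries. Rows 2 and 3 agree on D; apply D→E and equate their E entries. Rows 1 and 2 agree on B; apply B→FG and equate their FG entries. Rows 1 and 3 agree on B; apply B→FG and equate their FG entries. Row 2 is now all distinguished symbols — the join is lossless.
Dependency preservation: B → FG is not contained in any single fragment, but the restricted closure of its left-hand side across the fragments still reaches the right-hand side; the remaining FDs each lie inside some fragment. All dependencies are preserved.

lossless and dependency-preserving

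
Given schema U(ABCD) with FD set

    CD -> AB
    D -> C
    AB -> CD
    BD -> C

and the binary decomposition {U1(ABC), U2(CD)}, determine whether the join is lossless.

Common attributes: U1 ∩ U2 = {C}.
No dependency enlarges {C}, so (C)⁺ = {C}.
The closure contains neither all of U1 = {ABC} nor all of U2 = {CD}, so the common attributes are not a superkey of either fragment. The join is lossy.

No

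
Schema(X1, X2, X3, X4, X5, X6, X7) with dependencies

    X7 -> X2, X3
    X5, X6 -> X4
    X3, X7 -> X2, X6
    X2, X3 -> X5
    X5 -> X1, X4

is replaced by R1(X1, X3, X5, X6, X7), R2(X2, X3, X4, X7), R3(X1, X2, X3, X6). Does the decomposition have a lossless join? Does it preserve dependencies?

Lossless test (chase): Rows 1 and 2 agree on X7; apply X7→X2, X3 and equate their X2, X3 entries. Rows 1 and 2 agree on X3, X7; apply X3, X7→X2, X6 and equate their X2, X6 entries. Rows 1 and 2 agree on X2, X3; apply X2, X3→X5 and equate their X5 entries. Rows 1 and 3 agree on X2, X3; apply X2, X3→X5 and equate their X5 entries. Rows 1 and 2 agree on X5; apply X5→X1, X4 and equate their X1, X4 entries. Rows 1 and 3 agree on X5; apply X5→X1, X4 and equate their X1, X4 entries. Row 1 is now all distinguished symbols — the join is lossless.
Dependency preservation: the restricted closure of {X5, X6} across the fragments never reaches {X4}, so X5, X6 → X4 cannot be enforced without a join — not preserved.

lossless but not dependency-preserving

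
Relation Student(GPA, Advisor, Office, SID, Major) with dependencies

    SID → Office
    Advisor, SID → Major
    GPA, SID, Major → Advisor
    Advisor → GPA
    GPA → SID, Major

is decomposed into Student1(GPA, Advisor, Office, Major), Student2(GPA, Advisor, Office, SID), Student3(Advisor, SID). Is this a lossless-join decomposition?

Yes

Chase test. Columns are GPA, Advisor, Office, SID, Major; row i has aⱼ where attribute j ∈ Studenti, else bᵢⱼ.
Initial tableau (one row per fragment):
  row 1: a1 a2 a3 b14 a5
  row 2: a1 a2 a3 a4 b25
  row 3: b31 a2 b33 a4 b35
Rows 2 and 3 agree on SID; apply SID→Office and equate their Office entries.
Rows 2 and 3 agree on Advisor, SID; apply Advisor, SID→Major and equate their Major entries.
Rows 1 and 3 agree on Advisor; apply Advisor→GPA and equate their GPA entries.
Rows 1 and 2 agree on GPA; apply GPA→SID, Major and equate their SID, Major entries.
Row 1 is now all distinguished symbols — the join is lossless.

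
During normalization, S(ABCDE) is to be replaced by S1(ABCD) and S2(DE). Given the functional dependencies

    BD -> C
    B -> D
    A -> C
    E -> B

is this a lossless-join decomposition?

No

Common attributes: S1 ∩ S2 = {D}.
No dependency enlarges {D}, so (D)⁺ = {D}.
The closure contains neither all of S1 = {ABCD} nor all of S2 = {DE}, so the common attributes are not a superkey of either fragment. The join is lossy.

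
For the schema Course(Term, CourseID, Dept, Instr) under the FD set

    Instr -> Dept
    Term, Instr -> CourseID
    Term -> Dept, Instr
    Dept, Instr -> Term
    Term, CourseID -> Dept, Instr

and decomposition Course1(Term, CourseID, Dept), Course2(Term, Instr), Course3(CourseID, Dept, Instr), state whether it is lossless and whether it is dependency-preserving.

Lossless test (chase): Rows 2 and 3 agree on Instr; apply Instr→Dept and equate their Dept entries. Rows 1 and 2 agree on Term; apply Term→Dept, Instr and equate their Dept, Instr entries. Rows 1 and 3 agree on Dept, Instr; apply Dept, Instr→Term and equate their Term entries. Rows 1 and 2 agree on Term, Instr; apply Term, Instr→CourseID and equate their CourseID entries. Row 1 is now all distinguished symbols — the join is lossless.
Dependency preservation: Term, Instr → CourseID; Term → Dept, Instr; Dept, Instr → Term; Term, CourseID → Dept, Instr are not contained in any single fragment, but the restricted closure of each left-hand side across the fragments still reaches the right-hand side; the remaining FDs each lie inside some fragment. All dependencies are preserved.

lossless and dependency-preserving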